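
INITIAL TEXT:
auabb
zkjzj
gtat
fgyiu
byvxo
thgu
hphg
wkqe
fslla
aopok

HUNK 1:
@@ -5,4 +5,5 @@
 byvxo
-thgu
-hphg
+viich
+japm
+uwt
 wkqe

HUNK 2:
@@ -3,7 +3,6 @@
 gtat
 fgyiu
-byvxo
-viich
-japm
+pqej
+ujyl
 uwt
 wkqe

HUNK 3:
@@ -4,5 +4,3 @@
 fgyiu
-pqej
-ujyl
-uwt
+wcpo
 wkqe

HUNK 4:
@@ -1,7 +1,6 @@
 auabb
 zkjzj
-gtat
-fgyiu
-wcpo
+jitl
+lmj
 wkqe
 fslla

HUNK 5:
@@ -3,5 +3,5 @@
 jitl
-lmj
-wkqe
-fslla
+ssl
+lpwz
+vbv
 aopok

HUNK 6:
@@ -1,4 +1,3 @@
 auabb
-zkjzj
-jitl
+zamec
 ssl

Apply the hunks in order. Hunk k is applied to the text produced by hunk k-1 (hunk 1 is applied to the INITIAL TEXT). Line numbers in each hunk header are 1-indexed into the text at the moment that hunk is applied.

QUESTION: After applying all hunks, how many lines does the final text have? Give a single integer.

Hunk 1: at line 5 remove [thgu,hphg] add [viich,japm,uwt] -> 11 lines: auabb zkjzj gtat fgyiu byvxo viich japm uwt wkqe fslla aopok
Hunk 2: at line 3 remove [byvxo,viich,japm] add [pqej,ujyl] -> 10 lines: auabb zkjzj gtat fgyiu pqej ujyl uwt wkqe fslla aopok
Hunk 3: at line 4 remove [pqej,ujyl,uwt] add [wcpo] -> 8 lines: auabb zkjzj gtat fgyiu wcpo wkqe fslla aopok
Hunk 4: at line 1 remove [gtat,fgyiu,wcpo] add [jitl,lmj] -> 7 lines: auabb zkjzj jitl lmj wkqe fslla aopok
Hunk 5: at line 3 remove [lmj,wkqe,fslla] add [ssl,lpwz,vbv] -> 7 lines: auabb zkjzj jitl ssl lpwz vbv aopok
Hunk 6: at line 1 remove [zkjzj,jitl] add [zamec] -> 6 lines: auabb zamec ssl lpwz vbv aopok
Final line count: 6

Answer: 6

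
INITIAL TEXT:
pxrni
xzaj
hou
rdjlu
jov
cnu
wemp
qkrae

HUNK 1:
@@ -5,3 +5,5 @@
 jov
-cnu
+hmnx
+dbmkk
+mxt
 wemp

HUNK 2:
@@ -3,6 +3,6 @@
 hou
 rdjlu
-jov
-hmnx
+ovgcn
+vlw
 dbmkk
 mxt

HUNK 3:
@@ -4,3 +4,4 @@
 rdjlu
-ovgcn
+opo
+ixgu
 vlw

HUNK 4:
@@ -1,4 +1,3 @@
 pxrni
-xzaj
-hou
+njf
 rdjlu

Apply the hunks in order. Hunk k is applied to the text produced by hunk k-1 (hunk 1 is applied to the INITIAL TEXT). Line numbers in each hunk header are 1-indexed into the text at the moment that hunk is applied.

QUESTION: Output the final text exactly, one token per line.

Answer: pxrni
njf
rdjlu
opo
ixgu
vlw
dbmkk
mxt
wemp
qkrae

Derivation:
Hunk 1: at line 5 remove [cnu] add [hmnx,dbmkk,mxt] -> 10 lines: pxrni xzaj hou rdjlu jov hmnx dbmkk mxt wemp qkrae
Hunk 2: at line 3 remove [jov,hmnx] add [ovgcn,vlw] -> 10 lines: pxrni xzaj hou rdjlu ovgcn vlw dbmkk mxt wemp qkrae
Hunk 3: at line 4 remove [ovgcn] add [opo,ixgu] -> 11 lines: pxrni xzaj hou rdjlu opo ixgu vlw dbmkk mxt wemp qkrae
Hunk 4: at line 1 remove [xzaj,hou] add [njf] -> 10 lines: pxrni njf rdjlu opo ixgu vlw dbmkk mxt wemp qkrae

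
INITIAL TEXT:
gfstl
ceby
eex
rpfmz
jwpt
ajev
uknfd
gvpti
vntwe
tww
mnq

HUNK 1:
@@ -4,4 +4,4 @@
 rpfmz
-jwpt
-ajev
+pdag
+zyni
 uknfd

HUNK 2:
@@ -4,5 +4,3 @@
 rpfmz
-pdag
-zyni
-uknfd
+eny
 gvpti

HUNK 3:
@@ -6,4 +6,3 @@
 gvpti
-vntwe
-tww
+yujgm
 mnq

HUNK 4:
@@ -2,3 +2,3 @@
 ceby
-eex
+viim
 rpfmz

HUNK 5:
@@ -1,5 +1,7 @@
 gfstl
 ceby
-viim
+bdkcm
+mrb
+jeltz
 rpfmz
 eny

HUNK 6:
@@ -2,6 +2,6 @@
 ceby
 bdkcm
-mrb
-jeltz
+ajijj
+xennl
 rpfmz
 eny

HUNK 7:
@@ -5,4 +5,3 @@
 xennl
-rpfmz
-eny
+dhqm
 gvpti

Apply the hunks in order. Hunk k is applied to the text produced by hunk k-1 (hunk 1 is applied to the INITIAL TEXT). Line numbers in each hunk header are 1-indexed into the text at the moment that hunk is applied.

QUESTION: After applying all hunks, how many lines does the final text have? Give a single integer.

Hunk 1: at line 4 remove [jwpt,ajev] add [pdag,zyni] -> 11 lines: gfstl ceby eex rpfmz pdag zyni uknfd gvpti vntwe tww mnq
Hunk 2: at line 4 remove [pdag,zyni,uknfd] add [eny] -> 9 lines: gfstl ceby eex rpfmz eny gvpti vntwe tww mnq
Hunk 3: at line 6 remove [vntwe,tww] add [yujgm] -> 8 lines: gfstl ceby eex rpfmz eny gvpti yujgm mnq
Hunk 4: at line 2 remove [eex] add [viim] -> 8 lines: gfstl ceby viim rpfmz eny gvpti yujgm mnq
Hunk 5: at line 1 remove [viim] add [bdkcm,mrb,jeltz] -> 10 lines: gfstl ceby bdkcm mrb jeltz rpfmz eny gvpti yujgm mnq
Hunk 6: at line 2 remove [mrb,jeltz] add [ajijj,xennl] -> 10 lines: gfstl ceby bdkcm ajijj xennl rpfmz eny gvpti yujgm mnq
Hunk 7: at line 5 remove [rpfmz,eny] add [dhqm] -> 9 lines: gfstl ceby bdkcm ajijj xennl dhqm gvpti yujgm mnq
Final line count: 9

Answer: 9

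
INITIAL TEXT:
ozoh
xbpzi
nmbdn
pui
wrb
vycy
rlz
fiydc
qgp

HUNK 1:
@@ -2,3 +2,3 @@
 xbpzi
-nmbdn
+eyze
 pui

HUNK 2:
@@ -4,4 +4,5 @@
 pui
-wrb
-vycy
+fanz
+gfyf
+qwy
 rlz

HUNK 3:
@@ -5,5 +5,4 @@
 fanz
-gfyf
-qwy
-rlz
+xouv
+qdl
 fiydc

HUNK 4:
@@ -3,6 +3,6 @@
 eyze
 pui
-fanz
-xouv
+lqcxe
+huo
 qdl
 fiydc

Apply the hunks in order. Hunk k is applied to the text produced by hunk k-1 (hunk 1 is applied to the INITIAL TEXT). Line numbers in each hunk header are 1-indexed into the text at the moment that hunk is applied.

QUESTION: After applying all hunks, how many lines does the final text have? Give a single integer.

Hunk 1: at line 2 remove [nmbdn] add [eyze] -> 9 lines: ozoh xbpzi eyze pui wrb vycy rlz fiydc qgp
Hunk 2: at line 4 remove [wrb,vycy] add [fanz,gfyf,qwy] -> 10 lines: ozoh xbpzi eyze pui fanz gfyf qwy rlz fiydc qgp
Hunk 3: at line 5 remove [gfyf,qwy,rlz] add [xouv,qdl] -> 9 lines: ozoh xbpzi eyze pui fanz xouv qdl fiydc qgp
Hunk 4: at line 3 remove [fanz,xouv] add [lqcxe,huo] -> 9 lines: ozoh xbpzi eyze pui lqcxe huo qdl fiydc qgp
Final line count: 9

Answer: 9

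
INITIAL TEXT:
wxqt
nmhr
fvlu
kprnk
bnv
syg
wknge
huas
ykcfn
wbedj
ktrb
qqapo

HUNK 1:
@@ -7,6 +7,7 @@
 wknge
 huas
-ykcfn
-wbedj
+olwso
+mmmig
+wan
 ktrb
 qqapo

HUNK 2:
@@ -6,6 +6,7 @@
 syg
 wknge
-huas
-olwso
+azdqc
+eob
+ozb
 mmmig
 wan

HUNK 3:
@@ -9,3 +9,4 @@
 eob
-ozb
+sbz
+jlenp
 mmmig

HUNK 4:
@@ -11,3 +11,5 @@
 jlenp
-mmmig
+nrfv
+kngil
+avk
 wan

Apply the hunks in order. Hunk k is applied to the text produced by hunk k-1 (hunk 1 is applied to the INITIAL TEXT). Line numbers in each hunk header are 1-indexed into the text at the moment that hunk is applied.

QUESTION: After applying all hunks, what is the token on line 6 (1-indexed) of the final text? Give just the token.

Hunk 1: at line 7 remove [ykcfn,wbedj] add [olwso,mmmig,wan] -> 13 lines: wxqt nmhr fvlu kprnk bnv syg wknge huas olwso mmmig wan ktrb qqapo
Hunk 2: at line 6 remove [huas,olwso] add [azdqc,eob,ozb] -> 14 lines: wxqt nmhr fvlu kprnk bnv syg wknge azdqc eob ozb mmmig wan ktrb qqapo
Hunk 3: at line 9 remove [ozb] add [sbz,jlenp] -> 15 lines: wxqt nmhr fvlu kprnk bnv syg wknge azdqc eob sbz jlenp mmmig wan ktrb qqapo
Hunk 4: at line 11 remove [mmmig] add [nrfv,kngil,avk] -> 17 lines: wxqt nmhr fvlu kprnk bnv syg wknge azdqc eob sbz jlenp nrfv kngil avk wan ktrb qqapo
Final line 6: syg

Answer: syg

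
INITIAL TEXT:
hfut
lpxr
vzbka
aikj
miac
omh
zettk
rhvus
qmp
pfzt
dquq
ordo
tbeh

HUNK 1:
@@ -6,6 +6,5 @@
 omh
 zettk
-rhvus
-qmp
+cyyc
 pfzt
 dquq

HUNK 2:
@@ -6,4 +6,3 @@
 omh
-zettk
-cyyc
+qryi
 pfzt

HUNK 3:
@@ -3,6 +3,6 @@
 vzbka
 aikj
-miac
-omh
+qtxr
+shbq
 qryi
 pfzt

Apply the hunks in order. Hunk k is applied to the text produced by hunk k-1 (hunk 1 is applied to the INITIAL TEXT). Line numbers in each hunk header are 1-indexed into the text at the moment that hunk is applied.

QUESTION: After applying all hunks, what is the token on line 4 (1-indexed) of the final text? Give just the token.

Answer: aikj

Derivation:
Hunk 1: at line 6 remove [rhvus,qmp] add [cyyc] -> 12 lines: hfut lpxr vzbka aikj miac omh zettk cyyc pfzt dquq ordo tbeh
Hunk 2: at line 6 remove [zettk,cyyc] add [qryi] -> 11 lines: hfut lpxr vzbka aikj miac omh qryi pfzt dquq ordo tbeh
Hunk 3: at line 3 remove [miac,omh] add [qtxr,shbq] -> 11 lines: hfut lpxr vzbka aikj qtxr shbq qryi pfzt dquq ordo tbeh
Final line 4: aikj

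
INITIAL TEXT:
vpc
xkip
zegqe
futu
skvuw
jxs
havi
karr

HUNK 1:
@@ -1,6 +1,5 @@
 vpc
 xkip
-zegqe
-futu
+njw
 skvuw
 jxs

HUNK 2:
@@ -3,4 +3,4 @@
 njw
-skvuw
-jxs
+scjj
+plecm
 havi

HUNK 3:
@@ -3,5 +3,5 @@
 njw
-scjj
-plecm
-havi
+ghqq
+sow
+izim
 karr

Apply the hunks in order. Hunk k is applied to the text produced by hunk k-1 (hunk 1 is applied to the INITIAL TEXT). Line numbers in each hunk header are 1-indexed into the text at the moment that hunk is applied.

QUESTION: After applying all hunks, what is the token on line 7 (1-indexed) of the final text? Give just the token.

Answer: karr

Derivation:
Hunk 1: at line 1 remove [zegqe,futu] add [njw] -> 7 lines: vpc xkip njw skvuw jxs havi karr
Hunk 2: at line 3 remove [skvuw,jxs] add [scjj,plecm] -> 7 lines: vpc xkip njw scjj plecm havi karr
Hunk 3: at line 3 remove [scjj,plecm,havi] add [ghqq,sow,izim] -> 7 lines: vpc xkip njw ghqq sow izim karr
Final line 7: karr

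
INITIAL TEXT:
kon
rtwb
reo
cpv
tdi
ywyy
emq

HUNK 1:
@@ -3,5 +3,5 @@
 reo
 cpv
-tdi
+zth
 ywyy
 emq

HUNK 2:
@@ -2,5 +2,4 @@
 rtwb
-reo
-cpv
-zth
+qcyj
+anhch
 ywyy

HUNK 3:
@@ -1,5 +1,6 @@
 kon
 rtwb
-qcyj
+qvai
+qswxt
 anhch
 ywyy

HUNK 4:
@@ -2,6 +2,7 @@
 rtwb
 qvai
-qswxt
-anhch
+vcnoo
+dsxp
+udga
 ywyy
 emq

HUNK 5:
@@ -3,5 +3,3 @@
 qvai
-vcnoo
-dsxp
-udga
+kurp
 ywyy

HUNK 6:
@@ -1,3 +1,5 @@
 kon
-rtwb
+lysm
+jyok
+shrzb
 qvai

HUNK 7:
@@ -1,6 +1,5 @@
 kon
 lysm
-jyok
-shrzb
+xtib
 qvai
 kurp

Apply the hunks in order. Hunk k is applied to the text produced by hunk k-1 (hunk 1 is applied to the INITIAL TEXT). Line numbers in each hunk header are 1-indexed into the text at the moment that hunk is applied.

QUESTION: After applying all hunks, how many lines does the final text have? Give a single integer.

Hunk 1: at line 3 remove [tdi] add [zth] -> 7 lines: kon rtwb reo cpv zth ywyy emq
Hunk 2: at line 2 remove [reo,cpv,zth] add [qcyj,anhch] -> 6 lines: kon rtwb qcyj anhch ywyy emq
Hunk 3: at line 1 remove [qcyj] add [qvai,qswxt] -> 7 lines: kon rtwb qvai qswxt anhch ywyy emq
Hunk 4: at line 2 remove [qswxt,anhch] add [vcnoo,dsxp,udga] -> 8 lines: kon rtwb qvai vcnoo dsxp udga ywyy emq
Hunk 5: at line 3 remove [vcnoo,dsxp,udga] add [kurp] -> 6 lines: kon rtwb qvai kurp ywyy emq
Hunk 6: at line 1 remove [rtwb] add [lysm,jyok,shrzb] -> 8 lines: kon lysm jyok shrzb qvai kurp ywyy emq
Hunk 7: at line 1 remove [jyok,shrzb] add [xtib] -> 7 lines: kon lysm xtib qvai kurp ywyy emq
Final line count: 7

Answer: 7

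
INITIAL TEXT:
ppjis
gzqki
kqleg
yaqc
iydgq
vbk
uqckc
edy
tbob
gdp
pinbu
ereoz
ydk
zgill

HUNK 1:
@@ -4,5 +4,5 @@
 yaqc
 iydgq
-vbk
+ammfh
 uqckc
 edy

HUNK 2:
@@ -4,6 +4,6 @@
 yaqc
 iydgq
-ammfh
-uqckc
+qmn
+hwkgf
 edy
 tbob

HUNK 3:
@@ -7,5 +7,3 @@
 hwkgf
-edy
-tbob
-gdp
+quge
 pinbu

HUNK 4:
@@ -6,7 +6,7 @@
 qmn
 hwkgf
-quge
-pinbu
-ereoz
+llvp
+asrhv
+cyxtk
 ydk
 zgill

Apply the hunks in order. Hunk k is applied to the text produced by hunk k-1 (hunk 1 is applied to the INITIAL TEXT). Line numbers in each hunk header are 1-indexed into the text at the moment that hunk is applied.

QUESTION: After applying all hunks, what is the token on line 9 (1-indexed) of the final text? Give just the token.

Answer: asrhv

Derivation:
Hunk 1: at line 4 remove [vbk] add [ammfh] -> 14 lines: ppjis gzqki kqleg yaqc iydgq ammfh uqckc edy tbob gdp pinbu ereoz ydk zgill
Hunk 2: at line 4 remove [ammfh,uqckc] add [qmn,hwkgf] -> 14 lines: ppjis gzqki kqleg yaqc iydgq qmn hwkgf edy tbob gdp pinbu ereoz ydk zgill
Hunk 3: at line 7 remove [edy,tbob,gdp] add [quge] -> 12 lines: ppjis gzqki kqleg yaqc iydgq qmn hwkgf quge pinbu ereoz ydk zgill
Hunk 4: at line 6 remove [quge,pinbu,ereoz] add [llvp,asrhv,cyxtk] -> 12 lines: ppjis gzqki kqleg yaqc iydgq qmn hwkgf llvp asrhv cyxtk ydk zgill
Final line 9: asrhv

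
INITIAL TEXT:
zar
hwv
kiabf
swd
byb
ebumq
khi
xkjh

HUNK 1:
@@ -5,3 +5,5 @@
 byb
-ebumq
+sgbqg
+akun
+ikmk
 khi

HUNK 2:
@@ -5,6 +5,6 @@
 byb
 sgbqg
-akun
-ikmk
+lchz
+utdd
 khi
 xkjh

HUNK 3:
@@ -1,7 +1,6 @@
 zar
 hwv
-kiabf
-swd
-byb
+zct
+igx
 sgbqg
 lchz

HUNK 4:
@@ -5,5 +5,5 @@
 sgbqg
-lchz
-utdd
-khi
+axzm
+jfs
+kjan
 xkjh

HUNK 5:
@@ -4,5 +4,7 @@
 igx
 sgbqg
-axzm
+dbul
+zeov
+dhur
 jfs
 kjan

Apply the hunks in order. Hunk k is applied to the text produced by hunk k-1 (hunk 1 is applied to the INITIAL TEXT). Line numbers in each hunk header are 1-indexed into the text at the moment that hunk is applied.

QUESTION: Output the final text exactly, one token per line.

Answer: zar
hwv
zct
igx
sgbqg
dbul
zeov
dhur
jfs
kjan
xkjh

Derivation:
Hunk 1: at line 5 remove [ebumq] add [sgbqg,akun,ikmk] -> 10 lines: zar hwv kiabf swd byb sgbqg akun ikmk khi xkjh
Hunk 2: at line 5 remove [akun,ikmk] add [lchz,utdd] -> 10 lines: zar hwv kiabf swd byb sgbqg lchz utdd khi xkjh
Hunk 3: at line 1 remove [kiabf,swd,byb] add [zct,igx] -> 9 lines: zar hwv zct igx sgbqg lchz utdd khi xkjh
Hunk 4: at line 5 remove [lchz,utdd,khi] add [axzm,jfs,kjan] -> 9 lines: zar hwv zct igx sgbqg axzm jfs kjan xkjh
Hunk 5: at line 4 remove [axzm] add [dbul,zeov,dhur] -> 11 lines: zar hwv zct igx sgbqg dbul zeov dhur jfs kjan xkjh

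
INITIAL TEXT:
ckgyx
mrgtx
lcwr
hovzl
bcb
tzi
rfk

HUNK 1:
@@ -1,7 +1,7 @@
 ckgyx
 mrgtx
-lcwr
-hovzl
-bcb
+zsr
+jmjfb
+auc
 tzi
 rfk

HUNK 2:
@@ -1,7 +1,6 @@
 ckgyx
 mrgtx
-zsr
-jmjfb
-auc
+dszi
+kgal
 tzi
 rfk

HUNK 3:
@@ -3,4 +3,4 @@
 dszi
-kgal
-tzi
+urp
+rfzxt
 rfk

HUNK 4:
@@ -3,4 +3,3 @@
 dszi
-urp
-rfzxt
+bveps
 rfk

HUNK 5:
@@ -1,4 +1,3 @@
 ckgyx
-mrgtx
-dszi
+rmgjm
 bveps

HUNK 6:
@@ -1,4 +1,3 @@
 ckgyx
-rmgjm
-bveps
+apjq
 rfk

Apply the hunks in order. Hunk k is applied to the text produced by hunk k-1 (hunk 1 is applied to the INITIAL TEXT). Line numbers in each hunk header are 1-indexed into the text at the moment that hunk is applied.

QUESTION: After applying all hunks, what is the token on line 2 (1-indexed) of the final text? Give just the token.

Hunk 1: at line 1 remove [lcwr,hovzl,bcb] add [zsr,jmjfb,auc] -> 7 lines: ckgyx mrgtx zsr jmjfb auc tzi rfk
Hunk 2: at line 1 remove [zsr,jmjfb,auc] add [dszi,kgal] -> 6 lines: ckgyx mrgtx dszi kgal tzi rfk
Hunk 3: at line 3 remove [kgal,tzi] add [urp,rfzxt] -> 6 lines: ckgyx mrgtx dszi urp rfzxt rfk
Hunk 4: at line 3 remove [urp,rfzxt] add [bveps] -> 5 lines: ckgyx mrgtx dszi bveps rfk
Hunk 5: at line 1 remove [mrgtx,dszi] add [rmgjm] -> 4 lines: ckgyx rmgjm bveps rfk
Hunk 6: at line 1 remove [rmgjm,bveps] add [apjq] -> 3 lines: ckgyx apjq rfk
Final line 2: apjq

Answer: apjq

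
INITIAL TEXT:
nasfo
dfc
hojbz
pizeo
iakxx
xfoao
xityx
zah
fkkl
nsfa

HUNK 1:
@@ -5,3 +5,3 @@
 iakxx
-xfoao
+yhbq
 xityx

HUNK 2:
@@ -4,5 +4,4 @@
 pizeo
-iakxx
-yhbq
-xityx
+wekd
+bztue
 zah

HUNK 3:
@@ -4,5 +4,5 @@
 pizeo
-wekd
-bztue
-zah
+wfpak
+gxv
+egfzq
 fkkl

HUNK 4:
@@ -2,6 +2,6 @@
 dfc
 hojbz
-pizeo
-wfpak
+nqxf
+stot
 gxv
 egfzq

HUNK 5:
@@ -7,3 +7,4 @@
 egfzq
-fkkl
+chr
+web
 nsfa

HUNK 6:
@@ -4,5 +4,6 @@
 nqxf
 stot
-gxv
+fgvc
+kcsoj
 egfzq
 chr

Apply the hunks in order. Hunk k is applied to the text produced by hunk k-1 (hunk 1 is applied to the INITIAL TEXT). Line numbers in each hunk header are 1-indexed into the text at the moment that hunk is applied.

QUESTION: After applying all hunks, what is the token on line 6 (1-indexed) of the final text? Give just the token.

Answer: fgvc

Derivation:
Hunk 1: at line 5 remove [xfoao] add [yhbq] -> 10 lines: nasfo dfc hojbz pizeo iakxx yhbq xityx zah fkkl nsfa
Hunk 2: at line 4 remove [iakxx,yhbq,xityx] add [wekd,bztue] -> 9 lines: nasfo dfc hojbz pizeo wekd bztue zah fkkl nsfa
Hunk 3: at line 4 remove [wekd,bztue,zah] add [wfpak,gxv,egfzq] -> 9 lines: nasfo dfc hojbz pizeo wfpak gxv egfzq fkkl nsfa
Hunk 4: at line 2 remove [pizeo,wfpak] add [nqxf,stot] -> 9 lines: nasfo dfc hojbz nqxf stot gxv egfzq fkkl nsfa
Hunk 5: at line 7 remove [fkkl] add [chr,web] -> 10 lines: nasfo dfc hojbz nqxf stot gxv egfzq chr web nsfa
Hunk 6: at line 4 remove [gxv] add [fgvc,kcsoj] -> 11 lines: nasfo dfc hojbz nqxf stot fgvc kcsoj egfzq chr web nsfa
Final line 6: fgvc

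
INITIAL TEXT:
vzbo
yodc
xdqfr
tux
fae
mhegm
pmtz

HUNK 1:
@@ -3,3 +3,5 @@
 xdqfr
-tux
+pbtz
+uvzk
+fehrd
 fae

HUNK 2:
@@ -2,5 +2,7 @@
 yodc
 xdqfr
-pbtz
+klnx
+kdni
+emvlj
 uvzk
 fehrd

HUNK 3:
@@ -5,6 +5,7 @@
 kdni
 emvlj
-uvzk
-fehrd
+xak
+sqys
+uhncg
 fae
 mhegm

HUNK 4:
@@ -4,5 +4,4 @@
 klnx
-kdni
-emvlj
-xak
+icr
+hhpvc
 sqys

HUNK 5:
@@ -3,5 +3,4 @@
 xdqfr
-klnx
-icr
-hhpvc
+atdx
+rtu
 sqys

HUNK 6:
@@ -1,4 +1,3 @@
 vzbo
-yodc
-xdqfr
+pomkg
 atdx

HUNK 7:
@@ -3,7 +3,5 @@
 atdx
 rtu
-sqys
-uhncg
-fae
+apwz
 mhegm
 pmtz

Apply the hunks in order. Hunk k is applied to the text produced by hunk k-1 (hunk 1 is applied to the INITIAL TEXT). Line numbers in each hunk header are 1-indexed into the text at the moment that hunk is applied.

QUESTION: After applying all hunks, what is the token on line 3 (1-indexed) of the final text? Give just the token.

Hunk 1: at line 3 remove [tux] add [pbtz,uvzk,fehrd] -> 9 lines: vzbo yodc xdqfr pbtz uvzk fehrd fae mhegm pmtz
Hunk 2: at line 2 remove [pbtz] add [klnx,kdni,emvlj] -> 11 lines: vzbo yodc xdqfr klnx kdni emvlj uvzk fehrd fae mhegm pmtz
Hunk 3: at line 5 remove [uvzk,fehrd] add [xak,sqys,uhncg] -> 12 lines: vzbo yodc xdqfr klnx kdni emvlj xak sqys uhncg fae mhegm pmtz
Hunk 4: at line 4 remove [kdni,emvlj,xak] add [icr,hhpvc] -> 11 lines: vzbo yodc xdqfr klnx icr hhpvc sqys uhncg fae mhegm pmtz
Hunk 5: at line 3 remove [klnx,icr,hhpvc] add [atdx,rtu] -> 10 lines: vzbo yodc xdqfr atdx rtu sqys uhncg fae mhegm pmtz
Hunk 6: at line 1 remove [yodc,xdqfr] add [pomkg] -> 9 lines: vzbo pomkg atdx rtu sqys uhncg fae mhegm pmtz
Hunk 7: at line 3 remove [sqys,uhncg,fae] add [apwz] -> 7 lines: vzbo pomkg atdx rtu apwz mhegm pmtz
Final line 3: atdx

Answer: atdx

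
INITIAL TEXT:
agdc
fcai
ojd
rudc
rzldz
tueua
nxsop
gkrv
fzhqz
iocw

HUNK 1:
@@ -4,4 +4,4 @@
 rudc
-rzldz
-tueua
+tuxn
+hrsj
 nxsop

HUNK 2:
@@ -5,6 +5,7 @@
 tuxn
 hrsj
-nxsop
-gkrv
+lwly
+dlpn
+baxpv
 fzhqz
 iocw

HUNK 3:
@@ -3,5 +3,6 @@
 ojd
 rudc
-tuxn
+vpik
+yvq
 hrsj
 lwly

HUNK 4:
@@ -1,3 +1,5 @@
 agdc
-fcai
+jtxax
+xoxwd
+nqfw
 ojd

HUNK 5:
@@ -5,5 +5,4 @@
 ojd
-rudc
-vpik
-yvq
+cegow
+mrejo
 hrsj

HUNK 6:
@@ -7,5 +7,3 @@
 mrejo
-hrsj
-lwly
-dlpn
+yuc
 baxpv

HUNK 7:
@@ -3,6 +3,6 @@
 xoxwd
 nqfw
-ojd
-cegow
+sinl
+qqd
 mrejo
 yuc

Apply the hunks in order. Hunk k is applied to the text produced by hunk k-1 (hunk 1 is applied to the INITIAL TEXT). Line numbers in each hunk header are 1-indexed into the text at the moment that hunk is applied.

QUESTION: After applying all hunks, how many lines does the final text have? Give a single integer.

Answer: 11

Derivation:
Hunk 1: at line 4 remove [rzldz,tueua] add [tuxn,hrsj] -> 10 lines: agdc fcai ojd rudc tuxn hrsj nxsop gkrv fzhqz iocw
Hunk 2: at line 5 remove [nxsop,gkrv] add [lwly,dlpn,baxpv] -> 11 lines: agdc fcai ojd rudc tuxn hrsj lwly dlpn baxpv fzhqz iocw
Hunk 3: at line 3 remove [tuxn] add [vpik,yvq] -> 12 lines: agdc fcai ojd rudc vpik yvq hrsj lwly dlpn baxpv fzhqz iocw
Hunk 4: at line 1 remove [fcai] add [jtxax,xoxwd,nqfw] -> 14 lines: agdc jtxax xoxwd nqfw ojd rudc vpik yvq hrsj lwly dlpn baxpv fzhqz iocw
Hunk 5: at line 5 remove [rudc,vpik,yvq] add [cegow,mrejo] -> 13 lines: agdc jtxax xoxwd nqfw ojd cegow mrejo hrsj lwly dlpn baxpv fzhqz iocw
Hunk 6: at line 7 remove [hrsj,lwly,dlpn] add [yuc] -> 11 lines: agdc jtxax xoxwd nqfw ojd cegow mrejo yuc baxpv fzhqz iocw
Hunk 7: at line 3 remove [ojd,cegow] add [sinl,qqd] -> 11 lines: agdc jtxax xoxwd nqfw sinl qqd mrejo yuc baxpv fzhqz iocw
Final line count: 11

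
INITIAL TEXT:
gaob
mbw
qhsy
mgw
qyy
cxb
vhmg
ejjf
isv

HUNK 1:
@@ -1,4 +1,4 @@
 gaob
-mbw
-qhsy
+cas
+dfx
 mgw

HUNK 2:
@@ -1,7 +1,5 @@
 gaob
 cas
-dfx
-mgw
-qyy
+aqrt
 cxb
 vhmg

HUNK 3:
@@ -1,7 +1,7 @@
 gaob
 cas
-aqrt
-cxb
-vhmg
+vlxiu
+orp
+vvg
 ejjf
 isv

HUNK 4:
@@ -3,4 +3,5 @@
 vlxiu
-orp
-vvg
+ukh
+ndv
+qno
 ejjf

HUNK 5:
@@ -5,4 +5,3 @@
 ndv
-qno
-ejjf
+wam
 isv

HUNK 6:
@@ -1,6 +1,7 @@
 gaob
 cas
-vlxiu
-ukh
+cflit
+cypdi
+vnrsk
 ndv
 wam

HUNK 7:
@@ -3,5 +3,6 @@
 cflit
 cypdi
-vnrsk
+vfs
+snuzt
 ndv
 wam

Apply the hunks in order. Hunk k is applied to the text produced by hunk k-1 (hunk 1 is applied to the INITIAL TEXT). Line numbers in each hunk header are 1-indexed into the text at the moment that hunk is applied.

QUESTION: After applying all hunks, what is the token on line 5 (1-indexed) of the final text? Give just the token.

Hunk 1: at line 1 remove [mbw,qhsy] add [cas,dfx] -> 9 lines: gaob cas dfx mgw qyy cxb vhmg ejjf isv
Hunk 2: at line 1 remove [dfx,mgw,qyy] add [aqrt] -> 7 lines: gaob cas aqrt cxb vhmg ejjf isv
Hunk 3: at line 1 remove [aqrt,cxb,vhmg] add [vlxiu,orp,vvg] -> 7 lines: gaob cas vlxiu orp vvg ejjf isv
Hunk 4: at line 3 remove [orp,vvg] add [ukh,ndv,qno] -> 8 lines: gaob cas vlxiu ukh ndv qno ejjf isv
Hunk 5: at line 5 remove [qno,ejjf] add [wam] -> 7 lines: gaob cas vlxiu ukh ndv wam isv
Hunk 6: at line 1 remove [vlxiu,ukh] add [cflit,cypdi,vnrsk] -> 8 lines: gaob cas cflit cypdi vnrsk ndv wam isv
Hunk 7: at line 3 remove [vnrsk] add [vfs,snuzt] -> 9 lines: gaob cas cflit cypdi vfs snuzt ndv wam isv
Final line 5: vfs

Answer: vfs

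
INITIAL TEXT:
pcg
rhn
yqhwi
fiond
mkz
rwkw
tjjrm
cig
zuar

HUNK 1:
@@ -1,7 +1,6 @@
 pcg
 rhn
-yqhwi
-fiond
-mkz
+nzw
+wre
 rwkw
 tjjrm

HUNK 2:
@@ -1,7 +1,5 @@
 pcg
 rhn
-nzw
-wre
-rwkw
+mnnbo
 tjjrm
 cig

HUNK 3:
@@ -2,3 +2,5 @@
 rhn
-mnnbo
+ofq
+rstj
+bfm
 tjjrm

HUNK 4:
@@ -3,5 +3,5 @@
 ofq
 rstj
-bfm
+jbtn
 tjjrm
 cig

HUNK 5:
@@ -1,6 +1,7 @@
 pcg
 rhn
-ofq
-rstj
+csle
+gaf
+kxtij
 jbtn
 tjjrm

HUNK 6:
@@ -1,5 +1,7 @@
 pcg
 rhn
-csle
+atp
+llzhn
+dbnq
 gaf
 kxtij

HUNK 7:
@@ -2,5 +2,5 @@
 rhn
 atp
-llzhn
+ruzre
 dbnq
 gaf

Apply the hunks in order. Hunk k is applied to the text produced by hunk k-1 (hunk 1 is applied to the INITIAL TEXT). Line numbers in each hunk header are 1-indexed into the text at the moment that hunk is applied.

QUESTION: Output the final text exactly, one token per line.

Answer: pcg
rhn
atp
ruzre
dbnq
gaf
kxtij
jbtn
tjjrm
cig
zuar

Derivation:
Hunk 1: at line 1 remove [yqhwi,fiond,mkz] add [nzw,wre] -> 8 lines: pcg rhn nzw wre rwkw tjjrm cig zuar
Hunk 2: at line 1 remove [nzw,wre,rwkw] add [mnnbo] -> 6 lines: pcg rhn mnnbo tjjrm cig zuar
Hunk 3: at line 2 remove [mnnbo] add [ofq,rstj,bfm] -> 8 lines: pcg rhn ofq rstj bfm tjjrm cig zuar
Hunk 4: at line 3 remove [bfm] add [jbtn] -> 8 lines: pcg rhn ofq rstj jbtn tjjrm cig zuar
Hunk 5: at line 1 remove [ofq,rstj] add [csle,gaf,kxtij] -> 9 lines: pcg rhn csle gaf kxtij jbtn tjjrm cig zuar
Hunk 6: at line 1 remove [csle] add [atp,llzhn,dbnq] -> 11 lines: pcg rhn atp llzhn dbnq gaf kxtij jbtn tjjrm cig zuar
Hunk 7: at line 2 remove [llzhn] add [ruzre] -> 11 lines: pcg rhn atp ruzre dbnq gaf kxtij jbtn tjjrm cig zuar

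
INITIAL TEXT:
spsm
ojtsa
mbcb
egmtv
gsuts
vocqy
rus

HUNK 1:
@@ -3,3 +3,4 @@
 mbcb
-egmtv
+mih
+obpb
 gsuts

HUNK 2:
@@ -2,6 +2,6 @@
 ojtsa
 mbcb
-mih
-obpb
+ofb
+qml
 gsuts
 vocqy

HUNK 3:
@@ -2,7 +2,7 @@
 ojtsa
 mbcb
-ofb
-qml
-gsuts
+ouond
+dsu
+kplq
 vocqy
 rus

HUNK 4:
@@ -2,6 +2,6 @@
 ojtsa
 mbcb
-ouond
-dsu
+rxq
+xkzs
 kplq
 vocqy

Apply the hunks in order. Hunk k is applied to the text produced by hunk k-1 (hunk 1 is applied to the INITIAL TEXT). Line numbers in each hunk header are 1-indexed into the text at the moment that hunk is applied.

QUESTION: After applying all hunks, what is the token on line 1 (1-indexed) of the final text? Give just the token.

Answer: spsm

Derivation:
Hunk 1: at line 3 remove [egmtv] add [mih,obpb] -> 8 lines: spsm ojtsa mbcb mih obpb gsuts vocqy rus
Hunk 2: at line 2 remove [mih,obpb] add [ofb,qml] -> 8 lines: spsm ojtsa mbcb ofb qml gsuts vocqy rus
Hunk 3: at line 2 remove [ofb,qml,gsuts] add [ouond,dsu,kplq] -> 8 lines: spsm ojtsa mbcb ouond dsu kplq vocqy rus
Hunk 4: at line 2 remove [ouond,dsu] add [rxq,xkzs] -> 8 lines: spsm ojtsa mbcb rxq xkzs kplq vocqy rus
Final line 1: spsm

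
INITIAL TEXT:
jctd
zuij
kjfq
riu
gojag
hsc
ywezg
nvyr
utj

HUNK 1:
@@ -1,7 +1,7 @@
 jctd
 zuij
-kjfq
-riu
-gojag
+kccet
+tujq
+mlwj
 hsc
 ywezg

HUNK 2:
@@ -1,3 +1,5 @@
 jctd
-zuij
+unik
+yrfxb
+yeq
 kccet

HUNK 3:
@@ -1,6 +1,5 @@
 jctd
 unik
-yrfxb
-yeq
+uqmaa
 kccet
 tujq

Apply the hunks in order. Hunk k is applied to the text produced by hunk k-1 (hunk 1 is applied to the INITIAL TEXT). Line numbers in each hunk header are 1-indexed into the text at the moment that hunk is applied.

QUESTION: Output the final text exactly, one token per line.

Hunk 1: at line 1 remove [kjfq,riu,gojag] add [kccet,tujq,mlwj] -> 9 lines: jctd zuij kccet tujq mlwj hsc ywezg nvyr utj
Hunk 2: at line 1 remove [zuij] add [unik,yrfxb,yeq] -> 11 lines: jctd unik yrfxb yeq kccet tujq mlwj hsc ywezg nvyr utj
Hunk 3: at line 1 remove [yrfxb,yeq] add [uqmaa] -> 10 lines: jctd unik uqmaa kccet tujq mlwj hsc ywezg nvyr utj

Answer: jctd
unik
uqmaa
kccet
tujq
mlwj
hsc
ywezg
nvyr
utj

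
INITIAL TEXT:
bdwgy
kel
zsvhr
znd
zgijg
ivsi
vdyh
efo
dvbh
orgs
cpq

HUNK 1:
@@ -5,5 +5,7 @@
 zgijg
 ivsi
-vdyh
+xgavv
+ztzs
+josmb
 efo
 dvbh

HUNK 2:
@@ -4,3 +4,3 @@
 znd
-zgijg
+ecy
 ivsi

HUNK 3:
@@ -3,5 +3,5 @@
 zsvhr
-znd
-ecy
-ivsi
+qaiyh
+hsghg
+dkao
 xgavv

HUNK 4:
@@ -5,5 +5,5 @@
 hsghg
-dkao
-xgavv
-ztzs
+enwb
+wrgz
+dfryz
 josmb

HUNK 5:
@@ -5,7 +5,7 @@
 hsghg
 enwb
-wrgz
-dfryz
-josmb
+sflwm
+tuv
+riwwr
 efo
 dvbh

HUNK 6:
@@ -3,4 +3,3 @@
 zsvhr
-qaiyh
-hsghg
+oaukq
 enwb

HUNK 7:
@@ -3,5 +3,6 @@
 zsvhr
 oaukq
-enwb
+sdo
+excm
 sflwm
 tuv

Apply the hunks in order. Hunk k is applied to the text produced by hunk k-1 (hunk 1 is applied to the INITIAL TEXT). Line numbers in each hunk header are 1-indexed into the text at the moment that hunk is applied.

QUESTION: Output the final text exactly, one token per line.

Answer: bdwgy
kel
zsvhr
oaukq
sdo
excm
sflwm
tuv
riwwr
efo
dvbh
orgs
cpq

Derivation:
Hunk 1: at line 5 remove [vdyh] add [xgavv,ztzs,josmb] -> 13 lines: bdwgy kel zsvhr znd zgijg ivsi xgavv ztzs josmb efo dvbh orgs cpq
Hunk 2: at line 4 remove [zgijg] add [ecy] -> 13 lines: bdwgy kel zsvhr znd ecy ivsi xgavv ztzs josmb efo dvbh orgs cpq
Hunk 3: at line 3 remove [znd,ecy,ivsi] add [qaiyh,hsghg,dkao] -> 13 lines: bdwgy kel zsvhr qaiyh hsghg dkao xgavv ztzs josmb efo dvbh orgs cpq
Hunk 4: at line 5 remove [dkao,xgavv,ztzs] add [enwb,wrgz,dfryz] -> 13 lines: bdwgy kel zsvhr qaiyh hsghg enwb wrgz dfryz josmb efo dvbh orgs cpq
Hunk 5: at line 5 remove [wrgz,dfryz,josmb] add [sflwm,tuv,riwwr] -> 13 lines: bdwgy kel zsvhr qaiyh hsghg enwb sflwm tuv riwwr efo dvbh orgs cpq
Hunk 6: at line 3 remove [qaiyh,hsghg] add [oaukq] -> 12 lines: bdwgy kel zsvhr oaukq enwb sflwm tuv riwwr efo dvbh orgs cpq
Hunk 7: at line 3 remove [enwb] add [sdo,excm] -> 13 lines: bdwgy kel zsvhr oaukq sdo excm sflwm tuv riwwr efo dvbh orgs cpq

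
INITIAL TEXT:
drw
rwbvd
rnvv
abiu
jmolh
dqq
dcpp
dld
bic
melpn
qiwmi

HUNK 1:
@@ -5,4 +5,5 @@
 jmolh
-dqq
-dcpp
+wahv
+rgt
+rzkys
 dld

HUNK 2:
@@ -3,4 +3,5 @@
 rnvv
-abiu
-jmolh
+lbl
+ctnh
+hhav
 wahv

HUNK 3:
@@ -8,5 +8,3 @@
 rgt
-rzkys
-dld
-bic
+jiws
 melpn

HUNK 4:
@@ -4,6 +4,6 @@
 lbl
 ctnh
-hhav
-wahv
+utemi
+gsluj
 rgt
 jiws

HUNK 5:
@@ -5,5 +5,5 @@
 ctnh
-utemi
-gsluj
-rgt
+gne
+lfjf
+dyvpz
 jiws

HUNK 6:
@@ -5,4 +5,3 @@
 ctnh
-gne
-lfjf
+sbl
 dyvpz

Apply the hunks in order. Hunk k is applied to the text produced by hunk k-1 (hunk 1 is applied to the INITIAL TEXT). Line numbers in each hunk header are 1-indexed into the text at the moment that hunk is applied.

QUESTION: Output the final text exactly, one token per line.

Hunk 1: at line 5 remove [dqq,dcpp] add [wahv,rgt,rzkys] -> 12 lines: drw rwbvd rnvv abiu jmolh wahv rgt rzkys dld bic melpn qiwmi
Hunk 2: at line 3 remove [abiu,jmolh] add [lbl,ctnh,hhav] -> 13 lines: drw rwbvd rnvv lbl ctnh hhav wahv rgt rzkys dld bic melpn qiwmi
Hunk 3: at line 8 remove [rzkys,dld,bic] add [jiws] -> 11 lines: drw rwbvd rnvv lbl ctnh hhav wahv rgt jiws melpn qiwmi
Hunk 4: at line 4 remove [hhav,wahv] add [utemi,gsluj] -> 11 lines: drw rwbvd rnvv lbl ctnh utemi gsluj rgt jiws melpn qiwmi
Hunk 5: at line 5 remove [utemi,gsluj,rgt] add [gne,lfjf,dyvpz] -> 11 lines: drw rwbvd rnvv lbl ctnh gne lfjf dyvpz jiws melpn qiwmi
Hunk 6: at line 5 remove [gne,lfjf] add [sbl] -> 10 lines: drw rwbvd rnvv lbl ctnh sbl dyvpz jiws melpn qiwmi

Answer: drw
rwbvd
rnvv
lbl
ctnh
sbl
dyvpz
jiws
melpn
qiwmi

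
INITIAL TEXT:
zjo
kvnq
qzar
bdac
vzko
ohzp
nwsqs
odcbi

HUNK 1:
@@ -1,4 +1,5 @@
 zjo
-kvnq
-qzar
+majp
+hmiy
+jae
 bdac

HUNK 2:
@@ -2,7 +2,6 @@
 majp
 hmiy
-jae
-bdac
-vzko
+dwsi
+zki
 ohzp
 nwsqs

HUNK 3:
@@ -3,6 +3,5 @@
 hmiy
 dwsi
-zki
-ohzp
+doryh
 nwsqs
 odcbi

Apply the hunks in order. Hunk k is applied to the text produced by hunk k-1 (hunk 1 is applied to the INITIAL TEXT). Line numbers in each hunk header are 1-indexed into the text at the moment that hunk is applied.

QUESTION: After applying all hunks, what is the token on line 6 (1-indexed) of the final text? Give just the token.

Hunk 1: at line 1 remove [kvnq,qzar] add [majp,hmiy,jae] -> 9 lines: zjo majp hmiy jae bdac vzko ohzp nwsqs odcbi
Hunk 2: at line 2 remove [jae,bdac,vzko] add [dwsi,zki] -> 8 lines: zjo majp hmiy dwsi zki ohzp nwsqs odcbi
Hunk 3: at line 3 remove [zki,ohzp] add [doryh] -> 7 lines: zjo majp hmiy dwsi doryh nwsqs odcbi
Final line 6: nwsqs

Answer: nwsqs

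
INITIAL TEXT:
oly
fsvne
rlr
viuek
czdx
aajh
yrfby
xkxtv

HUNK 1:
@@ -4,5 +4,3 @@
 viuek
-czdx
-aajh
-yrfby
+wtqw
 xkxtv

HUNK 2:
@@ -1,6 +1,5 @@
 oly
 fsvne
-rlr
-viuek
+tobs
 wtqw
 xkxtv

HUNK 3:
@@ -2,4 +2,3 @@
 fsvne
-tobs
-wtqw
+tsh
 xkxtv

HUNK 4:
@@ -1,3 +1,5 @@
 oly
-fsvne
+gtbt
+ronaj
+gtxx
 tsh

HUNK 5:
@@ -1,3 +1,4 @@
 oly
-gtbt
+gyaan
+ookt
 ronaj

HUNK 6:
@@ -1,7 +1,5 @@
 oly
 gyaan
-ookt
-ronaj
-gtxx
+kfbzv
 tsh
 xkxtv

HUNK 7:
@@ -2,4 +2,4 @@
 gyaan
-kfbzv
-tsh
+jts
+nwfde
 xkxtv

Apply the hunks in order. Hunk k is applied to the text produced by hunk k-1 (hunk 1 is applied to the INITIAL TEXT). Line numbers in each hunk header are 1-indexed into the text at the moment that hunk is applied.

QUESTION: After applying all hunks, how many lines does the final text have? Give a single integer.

Hunk 1: at line 4 remove [czdx,aajh,yrfby] add [wtqw] -> 6 lines: oly fsvne rlr viuek wtqw xkxtv
Hunk 2: at line 1 remove [rlr,viuek] add [tobs] -> 5 lines: oly fsvne tobs wtqw xkxtv
Hunk 3: at line 2 remove [tobs,wtqw] add [tsh] -> 4 lines: oly fsvne tsh xkxtv
Hunk 4: at line 1 remove [fsvne] add [gtbt,ronaj,gtxx] -> 6 lines: oly gtbt ronaj gtxx tsh xkxtv
Hunk 5: at line 1 remove [gtbt] add [gyaan,ookt] -> 7 lines: oly gyaan ookt ronaj gtxx tsh xkxtv
Hunk 6: at line 1 remove [ookt,ronaj,gtxx] add [kfbzv] -> 5 lines: oly gyaan kfbzv tsh xkxtv
Hunk 7: at line 2 remove [kfbzv,tsh] add [jts,nwfde] -> 5 lines: oly gyaan jts nwfde xkxtv
Final line count: 5

Answer: 5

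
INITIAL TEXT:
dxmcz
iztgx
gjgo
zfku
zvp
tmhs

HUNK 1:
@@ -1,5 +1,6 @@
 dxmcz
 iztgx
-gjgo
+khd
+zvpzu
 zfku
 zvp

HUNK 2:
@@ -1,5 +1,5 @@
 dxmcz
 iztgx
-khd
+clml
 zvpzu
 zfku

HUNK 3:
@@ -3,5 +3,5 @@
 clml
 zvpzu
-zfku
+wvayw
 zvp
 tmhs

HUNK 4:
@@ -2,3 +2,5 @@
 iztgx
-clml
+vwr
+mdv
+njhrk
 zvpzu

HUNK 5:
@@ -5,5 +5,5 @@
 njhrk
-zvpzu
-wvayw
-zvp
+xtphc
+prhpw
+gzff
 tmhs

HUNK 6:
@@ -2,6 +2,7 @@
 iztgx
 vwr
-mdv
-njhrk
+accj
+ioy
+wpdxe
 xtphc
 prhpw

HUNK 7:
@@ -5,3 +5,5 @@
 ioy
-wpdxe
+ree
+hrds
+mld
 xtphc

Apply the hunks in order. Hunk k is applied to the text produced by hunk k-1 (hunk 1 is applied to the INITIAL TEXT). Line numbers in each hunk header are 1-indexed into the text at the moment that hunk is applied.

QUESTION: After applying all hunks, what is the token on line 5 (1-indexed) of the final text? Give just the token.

Answer: ioy

Derivation:
Hunk 1: at line 1 remove [gjgo] add [khd,zvpzu] -> 7 lines: dxmcz iztgx khd zvpzu zfku zvp tmhs
Hunk 2: at line 1 remove [khd] add [clml] -> 7 lines: dxmcz iztgx clml zvpzu zfku zvp tmhs
Hunk 3: at line 3 remove [zfku] add [wvayw] -> 7 lines: dxmcz iztgx clml zvpzu wvayw zvp tmhs
Hunk 4: at line 2 remove [clml] add [vwr,mdv,njhrk] -> 9 lines: dxmcz iztgx vwr mdv njhrk zvpzu wvayw zvp tmhs
Hunk 5: at line 5 remove [zvpzu,wvayw,zvp] add [xtphc,prhpw,gzff] -> 9 lines: dxmcz iztgx vwr mdv njhrk xtphc prhpw gzff tmhs
Hunk 6: at line 2 remove [mdv,njhrk] add [accj,ioy,wpdxe] -> 10 lines: dxmcz iztgx vwr accj ioy wpdxe xtphc prhpw gzff tmhs
Hunk 7: at line 5 remove [wpdxe] add [ree,hrds,mld] -> 12 lines: dxmcz iztgx vwr accj ioy ree hrds mld xtphc prhpw gzff tmhs
Final line 5: ioy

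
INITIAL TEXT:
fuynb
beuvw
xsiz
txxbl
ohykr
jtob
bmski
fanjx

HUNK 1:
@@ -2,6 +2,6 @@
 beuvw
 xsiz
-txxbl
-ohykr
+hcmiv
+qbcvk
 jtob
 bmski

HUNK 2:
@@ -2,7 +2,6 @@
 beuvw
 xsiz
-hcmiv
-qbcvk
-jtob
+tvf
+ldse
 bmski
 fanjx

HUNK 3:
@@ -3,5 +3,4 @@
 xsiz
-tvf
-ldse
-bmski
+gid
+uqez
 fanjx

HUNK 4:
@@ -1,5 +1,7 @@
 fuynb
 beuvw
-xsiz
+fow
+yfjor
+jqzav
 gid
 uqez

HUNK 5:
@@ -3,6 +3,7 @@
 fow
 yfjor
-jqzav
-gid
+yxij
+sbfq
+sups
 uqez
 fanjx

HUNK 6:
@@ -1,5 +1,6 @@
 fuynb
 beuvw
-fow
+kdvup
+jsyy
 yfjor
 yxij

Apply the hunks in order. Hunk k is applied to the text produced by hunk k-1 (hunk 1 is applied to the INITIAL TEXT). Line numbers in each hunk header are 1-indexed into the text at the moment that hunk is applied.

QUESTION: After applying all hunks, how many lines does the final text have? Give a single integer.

Answer: 10

Derivation:
Hunk 1: at line 2 remove [txxbl,ohykr] add [hcmiv,qbcvk] -> 8 lines: fuynb beuvw xsiz hcmiv qbcvk jtob bmski fanjx
Hunk 2: at line 2 remove [hcmiv,qbcvk,jtob] add [tvf,ldse] -> 7 lines: fuynb beuvw xsiz tvf ldse bmski fanjx
Hunk 3: at line 3 remove [tvf,ldse,bmski] add [gid,uqez] -> 6 lines: fuynb beuvw xsiz gid uqez fanjx
Hunk 4: at line 1 remove [xsiz] add [fow,yfjor,jqzav] -> 8 lines: fuynb beuvw fow yfjor jqzav gid uqez fanjx
Hunk 5: at line 3 remove [jqzav,gid] add [yxij,sbfq,sups] -> 9 lines: fuynb beuvw fow yfjor yxij sbfq sups uqez fanjx
Hunk 6: at line 1 remove [fow] add [kdvup,jsyy] -> 10 lines: fuynb beuvw kdvup jsyy yfjor yxij sbfq sups uqez fanjx
Final line count: 10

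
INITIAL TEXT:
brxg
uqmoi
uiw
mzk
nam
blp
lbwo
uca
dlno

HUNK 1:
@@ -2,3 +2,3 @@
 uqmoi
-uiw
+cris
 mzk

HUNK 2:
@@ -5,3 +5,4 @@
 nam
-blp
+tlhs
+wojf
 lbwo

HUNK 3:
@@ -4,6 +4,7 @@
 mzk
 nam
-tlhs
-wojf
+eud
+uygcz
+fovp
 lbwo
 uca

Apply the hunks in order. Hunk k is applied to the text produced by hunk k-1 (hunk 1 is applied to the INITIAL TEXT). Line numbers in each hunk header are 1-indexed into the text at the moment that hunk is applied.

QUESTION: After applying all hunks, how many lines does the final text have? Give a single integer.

Hunk 1: at line 2 remove [uiw] add [cris] -> 9 lines: brxg uqmoi cris mzk nam blp lbwo uca dlno
Hunk 2: at line 5 remove [blp] add [tlhs,wojf] -> 10 lines: brxg uqmoi cris mzk nam tlhs wojf lbwo uca dlno
Hunk 3: at line 4 remove [tlhs,wojf] add [eud,uygcz,fovp] -> 11 lines: brxg uqmoi cris mzk nam eud uygcz fovp lbwo uca dlno
Final line count: 11

Answer: 11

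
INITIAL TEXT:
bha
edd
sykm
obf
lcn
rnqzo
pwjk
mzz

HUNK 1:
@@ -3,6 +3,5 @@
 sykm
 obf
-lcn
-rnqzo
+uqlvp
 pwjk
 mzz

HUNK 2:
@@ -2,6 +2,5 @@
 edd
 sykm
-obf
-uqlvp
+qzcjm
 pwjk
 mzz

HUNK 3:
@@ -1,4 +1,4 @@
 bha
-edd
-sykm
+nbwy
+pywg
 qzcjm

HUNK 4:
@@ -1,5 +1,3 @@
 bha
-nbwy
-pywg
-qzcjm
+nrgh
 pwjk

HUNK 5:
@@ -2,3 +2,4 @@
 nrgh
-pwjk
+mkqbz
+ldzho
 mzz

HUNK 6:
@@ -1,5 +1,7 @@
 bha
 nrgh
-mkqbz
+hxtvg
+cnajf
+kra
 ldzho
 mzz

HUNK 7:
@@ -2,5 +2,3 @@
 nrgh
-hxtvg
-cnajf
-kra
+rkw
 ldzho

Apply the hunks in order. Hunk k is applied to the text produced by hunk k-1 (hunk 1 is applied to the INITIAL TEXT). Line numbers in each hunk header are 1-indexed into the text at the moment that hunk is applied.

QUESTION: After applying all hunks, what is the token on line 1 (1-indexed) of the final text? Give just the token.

Answer: bha

Derivation:
Hunk 1: at line 3 remove [lcn,rnqzo] add [uqlvp] -> 7 lines: bha edd sykm obf uqlvp pwjk mzz
Hunk 2: at line 2 remove [obf,uqlvp] add [qzcjm] -> 6 lines: bha edd sykm qzcjm pwjk mzz
Hunk 3: at line 1 remove [edd,sykm] add [nbwy,pywg] -> 6 lines: bha nbwy pywg qzcjm pwjk mzz
Hunk 4: at line 1 remove [nbwy,pywg,qzcjm] add [nrgh] -> 4 lines: bha nrgh pwjk mzz
Hunk 5: at line 2 remove [pwjk] add [mkqbz,ldzho] -> 5 lines: bha nrgh mkqbz ldzho mzz
Hunk 6: at line 1 remove [mkqbz] add [hxtvg,cnajf,kra] -> 7 lines: bha nrgh hxtvg cnajf kra ldzho mzz
Hunk 7: at line 2 remove [hxtvg,cnajf,kra] add [rkw] -> 5 lines: bha nrgh rkw ldzho mzz
Final line 1: bha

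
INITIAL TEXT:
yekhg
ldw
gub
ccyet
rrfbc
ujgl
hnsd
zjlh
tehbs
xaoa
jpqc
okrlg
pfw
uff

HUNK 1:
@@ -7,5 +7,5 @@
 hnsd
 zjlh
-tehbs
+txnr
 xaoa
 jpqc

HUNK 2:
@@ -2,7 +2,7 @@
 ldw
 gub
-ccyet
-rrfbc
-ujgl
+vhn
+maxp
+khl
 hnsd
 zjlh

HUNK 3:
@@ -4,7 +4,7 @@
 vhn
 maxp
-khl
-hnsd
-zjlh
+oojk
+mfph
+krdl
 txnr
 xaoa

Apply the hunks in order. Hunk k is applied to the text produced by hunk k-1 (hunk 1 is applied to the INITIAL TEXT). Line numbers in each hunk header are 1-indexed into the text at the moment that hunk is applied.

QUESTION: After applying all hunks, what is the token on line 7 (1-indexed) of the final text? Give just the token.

Answer: mfph

Derivation:
Hunk 1: at line 7 remove [tehbs] add [txnr] -> 14 lines: yekhg ldw gub ccyet rrfbc ujgl hnsd zjlh txnr xaoa jpqc okrlg pfw uff
Hunk 2: at line 2 remove [ccyet,rrfbc,ujgl] add [vhn,maxp,khl] -> 14 lines: yekhg ldw gub vhn maxp khl hnsd zjlh txnr xaoa jpqc okrlg pfw uff
Hunk 3: at line 4 remove [khl,hnsd,zjlh] add [oojk,mfph,krdl] -> 14 lines: yekhg ldw gub vhn maxp oojk mfph krdl txnr xaoa jpqc okrlg pfw uff
Final line 7: mfph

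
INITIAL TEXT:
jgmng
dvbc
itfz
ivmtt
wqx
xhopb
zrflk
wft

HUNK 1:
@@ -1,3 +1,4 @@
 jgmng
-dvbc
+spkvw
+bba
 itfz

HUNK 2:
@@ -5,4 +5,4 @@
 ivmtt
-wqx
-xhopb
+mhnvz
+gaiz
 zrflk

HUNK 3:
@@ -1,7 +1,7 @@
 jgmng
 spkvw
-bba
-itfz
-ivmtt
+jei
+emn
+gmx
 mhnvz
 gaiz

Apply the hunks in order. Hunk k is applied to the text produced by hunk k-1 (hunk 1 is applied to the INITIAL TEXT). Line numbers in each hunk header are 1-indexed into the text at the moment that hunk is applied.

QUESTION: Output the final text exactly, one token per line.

Answer: jgmng
spkvw
jei
emn
gmx
mhnvz
gaiz
zrflk
wft

Derivation:
Hunk 1: at line 1 remove [dvbc] add [spkvw,bba] -> 9 lines: jgmng spkvw bba itfz ivmtt wqx xhopb zrflk wft
Hunk 2: at line 5 remove [wqx,xhopb] add [mhnvz,gaiz] -> 9 lines: jgmng spkvw bba itfz ivmtt mhnvz gaiz zrflk wft
Hunk 3: at line 1 remove [bba,itfz,ivmtt] add [jei,emn,gmx] -> 9 lines: jgmng spkvw jei emn gmx mhnvz gaiz zrflk wft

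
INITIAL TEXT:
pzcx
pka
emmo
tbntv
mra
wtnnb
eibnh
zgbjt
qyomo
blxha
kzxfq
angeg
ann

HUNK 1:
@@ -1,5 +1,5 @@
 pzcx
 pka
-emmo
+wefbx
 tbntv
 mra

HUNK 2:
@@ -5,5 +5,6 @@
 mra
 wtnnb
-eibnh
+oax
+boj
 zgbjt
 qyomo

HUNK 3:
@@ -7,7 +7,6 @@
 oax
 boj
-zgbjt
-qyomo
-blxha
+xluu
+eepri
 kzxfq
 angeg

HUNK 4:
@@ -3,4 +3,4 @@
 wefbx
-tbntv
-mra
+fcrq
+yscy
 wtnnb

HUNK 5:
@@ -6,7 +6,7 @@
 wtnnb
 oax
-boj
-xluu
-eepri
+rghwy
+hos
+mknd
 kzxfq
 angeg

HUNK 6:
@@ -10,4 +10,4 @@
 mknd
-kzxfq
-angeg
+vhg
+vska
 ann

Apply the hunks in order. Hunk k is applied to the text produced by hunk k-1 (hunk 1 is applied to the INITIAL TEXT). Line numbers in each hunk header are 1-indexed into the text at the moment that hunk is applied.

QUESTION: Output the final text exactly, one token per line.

Answer: pzcx
pka
wefbx
fcrq
yscy
wtnnb
oax
rghwy
hos
mknd
vhg
vska
ann

Derivation:
Hunk 1: at line 1 remove [emmo] add [wefbx] -> 13 lines: pzcx pka wefbx tbntv mra wtnnb eibnh zgbjt qyomo blxha kzxfq angeg ann
Hunk 2: at line 5 remove [eibnh] add [oax,boj] -> 14 lines: pzcx pka wefbx tbntv mra wtnnb oax boj zgbjt qyomo blxha kzxfq angeg ann
Hunk 3: at line 7 remove [zgbjt,qyomo,blxha] add [xluu,eepri] -> 13 lines: pzcx pka wefbx tbntv mra wtnnb oax boj xluu eepri kzxfq angeg ann
Hunk 4: at line 3 remove [tbntv,mra] add [fcrq,yscy] -> 13 lines: pzcx pka wefbx fcrq yscy wtnnb oax boj xluu eepri kzxfq angeg ann
Hunk 5: at line 6 remove [boj,xluu,eepri] add [rghwy,hos,mknd] -> 13 lines: pzcx pka wefbx fcrq yscy wtnnb oax rghwy hos mknd kzxfq angeg ann
Hunk 6: at line 10 remove [kzxfq,angeg] add [vhg,vska] -> 13 lines: pzcx pka wefbx fcrq yscy wtnnb oax rghwy hos mknd vhg vska ann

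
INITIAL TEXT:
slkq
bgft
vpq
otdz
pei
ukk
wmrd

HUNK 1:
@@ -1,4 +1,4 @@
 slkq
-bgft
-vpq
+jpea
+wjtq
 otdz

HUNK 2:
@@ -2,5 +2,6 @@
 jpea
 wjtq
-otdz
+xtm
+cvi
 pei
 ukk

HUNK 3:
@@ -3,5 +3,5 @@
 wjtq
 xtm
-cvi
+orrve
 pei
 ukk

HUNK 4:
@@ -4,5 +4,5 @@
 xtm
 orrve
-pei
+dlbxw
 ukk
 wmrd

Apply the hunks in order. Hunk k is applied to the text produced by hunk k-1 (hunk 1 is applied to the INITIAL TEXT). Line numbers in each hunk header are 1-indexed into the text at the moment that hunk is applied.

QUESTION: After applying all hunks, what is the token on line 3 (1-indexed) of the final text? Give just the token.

Hunk 1: at line 1 remove [bgft,vpq] add [jpea,wjtq] -> 7 lines: slkq jpea wjtq otdz pei ukk wmrd
Hunk 2: at line 2 remove [otdz] add [xtm,cvi] -> 8 lines: slkq jpea wjtq xtm cvi pei ukk wmrd
Hunk 3: at line 3 remove [cvi] add [orrve] -> 8 lines: slkq jpea wjtq xtm orrve pei ukk wmrd
Hunk 4: at line 4 remove [pei] add [dlbxw] -> 8 lines: slkq jpea wjtq xtm orrve dlbxw ukk wmrd
Final line 3: wjtq

Answer: wjtq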